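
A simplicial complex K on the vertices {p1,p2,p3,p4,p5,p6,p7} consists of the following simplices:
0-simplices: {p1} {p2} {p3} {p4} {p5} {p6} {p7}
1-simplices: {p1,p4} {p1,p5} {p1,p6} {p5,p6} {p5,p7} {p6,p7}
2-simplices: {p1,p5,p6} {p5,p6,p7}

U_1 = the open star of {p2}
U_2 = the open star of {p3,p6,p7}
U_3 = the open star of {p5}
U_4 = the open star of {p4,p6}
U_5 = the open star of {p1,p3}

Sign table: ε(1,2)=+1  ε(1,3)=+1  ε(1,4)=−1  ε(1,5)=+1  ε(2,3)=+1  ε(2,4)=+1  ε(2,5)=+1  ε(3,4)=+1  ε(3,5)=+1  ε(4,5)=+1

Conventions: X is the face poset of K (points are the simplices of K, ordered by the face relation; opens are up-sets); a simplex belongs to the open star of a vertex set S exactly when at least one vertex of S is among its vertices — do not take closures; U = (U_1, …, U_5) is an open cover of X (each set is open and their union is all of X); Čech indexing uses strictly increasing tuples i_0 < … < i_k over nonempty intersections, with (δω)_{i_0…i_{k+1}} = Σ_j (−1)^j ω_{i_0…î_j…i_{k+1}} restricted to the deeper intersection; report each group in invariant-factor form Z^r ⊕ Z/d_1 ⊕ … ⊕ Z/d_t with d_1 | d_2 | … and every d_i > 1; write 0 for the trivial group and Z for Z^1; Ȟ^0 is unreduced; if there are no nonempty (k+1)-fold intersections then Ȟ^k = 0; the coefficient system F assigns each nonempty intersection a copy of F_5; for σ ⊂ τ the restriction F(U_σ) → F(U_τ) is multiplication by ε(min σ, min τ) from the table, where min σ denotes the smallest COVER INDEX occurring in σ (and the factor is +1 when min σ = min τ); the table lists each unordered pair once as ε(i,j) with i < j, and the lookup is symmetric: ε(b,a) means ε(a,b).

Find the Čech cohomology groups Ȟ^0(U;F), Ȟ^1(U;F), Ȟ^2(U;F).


Ȟ^0 = Z/5 ⊕ Z/5, Ȟ^1 = 0, Ȟ^2 = 0

nonempty intersections:
  U1={{p2}} U2={{p3},{p6},{p7},{p1,p6},{p5,p6},{p5,p7},{p6,p7},{p1,p5,p6},{p5,p6,p7}} U3={{p5},{p1,p5},{p5,p6},{p5,p7},{p1,p5,p6},{p5,p6,p7}} U4={{p4},{p6},{p1,p4},{p1,p6},{p5,p6},{p6,p7},{p1,p5,p6},{p5,p6,p7}} U5={{p1},{p3},{p1,p4},{p1,p5},{p1,p6},{p1,p5,p6}}
  U23={{p5,p6},{p5,p7},{p1,p5,p6},{p5,p6,p7}} U24={{p6},{p1,p6},{p5,p6},{p6,p7},{p1,p5,p6},{p5,p6,p7}} U25={{p3},{p1,p6},{p1,p5,p6}} U34={{p5,p6},{p1,p5,p6},{p5,p6,p7}} U35={{p1,p5},{p1,p5,p6}} U45={{p1,p4},{p1,p6},{p1,p5,p6}}
  U234={{p5,p6},{p1,p5,p6},{p5,p6,p7}} U235={{p1,p5,p6}} U245={{p1,p6},{p1,p5,p6}} U345={{p1,p5,p6}}
  U2345={{p1,p5,p6}}
C dims 5,6,4,1; δ0: rk_F5 3; δ1: rk_F5 3; δ2: rk_F5 1
Ȟ^0: (5−3)−0=2 ⇒ Z/5 ⊕ Z/5
Ȟ^1: (6−3)−3=0 ⇒ 0
Ȟ^2: (4−1)−3=0 ⇒ 0


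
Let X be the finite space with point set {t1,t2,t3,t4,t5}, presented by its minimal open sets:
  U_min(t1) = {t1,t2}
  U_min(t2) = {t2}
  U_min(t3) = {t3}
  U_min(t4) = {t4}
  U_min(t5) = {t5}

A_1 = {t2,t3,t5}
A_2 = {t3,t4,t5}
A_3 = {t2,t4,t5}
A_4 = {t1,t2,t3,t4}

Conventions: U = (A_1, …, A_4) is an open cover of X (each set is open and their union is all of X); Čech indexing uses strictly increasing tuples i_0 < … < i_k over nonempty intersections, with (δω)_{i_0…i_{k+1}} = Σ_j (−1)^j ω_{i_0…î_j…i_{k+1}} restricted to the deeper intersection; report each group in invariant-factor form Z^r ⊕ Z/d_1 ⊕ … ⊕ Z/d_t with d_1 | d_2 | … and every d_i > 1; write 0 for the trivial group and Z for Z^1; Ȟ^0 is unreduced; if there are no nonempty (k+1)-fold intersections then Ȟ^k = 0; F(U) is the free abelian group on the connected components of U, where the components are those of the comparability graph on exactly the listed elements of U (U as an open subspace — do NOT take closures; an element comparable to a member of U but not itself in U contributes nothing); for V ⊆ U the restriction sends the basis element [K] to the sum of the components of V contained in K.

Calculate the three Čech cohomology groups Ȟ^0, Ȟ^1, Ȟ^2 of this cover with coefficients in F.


nerve of the cover:
  A12={t3,t5} A13={t2,t5} A14={t2,t3} A23={t4,t5} A24={t3,t4} A34={t2,t4}
  A123={t5} A124={t3} A134={t2} A234={t4}
components per intersection:
  A1: {t2} {t3} {t5}
  A2: {t3} {t4} {t5}
  A3: {t2} {t4} {t5}
  A4: {t1,t2} {t3} {t4}
  A12: {t3} {t5}
  A13: {t2} {t5}
  A14: {t2} {t3}
  A23: {t4} {t5}
  A24: {t3} {t4}
  A34: {t2} {t4}
  A123: {t5}
  A124: {t3}
  A134: {t2}
  A234: {t4}
C dims 12,12,4; δ0: rk 8, SNF 1^8; δ1: rk 4, SNF 1^4
Ȟ^0 = (12 − 8) − 0 = 4, so Ȟ^0 ≅ Z^4
Ȟ^1 = (12 − 4) − 8 = 0, so Ȟ^1 ≅ 0
Ȟ^2 = (4 − 0) − 4 = 0, so Ȟ^2 ≅ 0

Ȟ^0 ≅ Z^4; Ȟ^1 ≅ 0; Ȟ^2 ≅ 0


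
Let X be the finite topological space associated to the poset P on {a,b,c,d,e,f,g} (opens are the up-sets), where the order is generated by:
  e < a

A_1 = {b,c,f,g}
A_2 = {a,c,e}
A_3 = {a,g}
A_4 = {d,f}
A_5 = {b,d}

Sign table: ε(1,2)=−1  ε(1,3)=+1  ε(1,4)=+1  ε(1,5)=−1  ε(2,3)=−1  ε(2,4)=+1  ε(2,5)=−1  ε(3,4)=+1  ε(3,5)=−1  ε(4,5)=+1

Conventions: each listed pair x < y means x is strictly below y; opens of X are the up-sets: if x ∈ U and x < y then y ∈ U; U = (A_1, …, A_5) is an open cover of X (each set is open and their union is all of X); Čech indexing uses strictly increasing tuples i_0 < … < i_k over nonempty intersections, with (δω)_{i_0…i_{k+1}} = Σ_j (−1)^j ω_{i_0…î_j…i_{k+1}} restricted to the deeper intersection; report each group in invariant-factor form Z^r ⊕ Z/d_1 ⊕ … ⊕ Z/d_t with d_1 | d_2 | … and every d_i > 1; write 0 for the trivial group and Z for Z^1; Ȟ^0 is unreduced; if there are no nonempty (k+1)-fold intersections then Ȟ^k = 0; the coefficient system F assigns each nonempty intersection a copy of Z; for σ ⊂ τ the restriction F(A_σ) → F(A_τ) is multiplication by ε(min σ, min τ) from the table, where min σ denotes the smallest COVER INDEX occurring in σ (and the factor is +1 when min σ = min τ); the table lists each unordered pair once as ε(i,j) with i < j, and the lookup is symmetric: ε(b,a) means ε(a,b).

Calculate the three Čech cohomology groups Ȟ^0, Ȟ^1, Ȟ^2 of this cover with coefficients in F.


Ȟ^0 = 0; Ȟ^1 = Z ⊕ Z/2; Ȟ^2 = 0

nerve of the cover:
  A12={c} A13={g} A14={f} A15={b} A23={a} A45={d}
C dims 5,6; δ0: rk 5, SNF 1^4·2
Ȟ^0 = (5 − 5) − 0 = 0, so Ȟ^0 ≅ 0
Ȟ^1 = (6 − 0) − 5 = 1 plus torsion [2], so Ȟ^1 ≅ Z ⊕ Z/2
Ȟ^2 = (0 − 0) − 0 = 0, so Ȟ^2 ≅ 0


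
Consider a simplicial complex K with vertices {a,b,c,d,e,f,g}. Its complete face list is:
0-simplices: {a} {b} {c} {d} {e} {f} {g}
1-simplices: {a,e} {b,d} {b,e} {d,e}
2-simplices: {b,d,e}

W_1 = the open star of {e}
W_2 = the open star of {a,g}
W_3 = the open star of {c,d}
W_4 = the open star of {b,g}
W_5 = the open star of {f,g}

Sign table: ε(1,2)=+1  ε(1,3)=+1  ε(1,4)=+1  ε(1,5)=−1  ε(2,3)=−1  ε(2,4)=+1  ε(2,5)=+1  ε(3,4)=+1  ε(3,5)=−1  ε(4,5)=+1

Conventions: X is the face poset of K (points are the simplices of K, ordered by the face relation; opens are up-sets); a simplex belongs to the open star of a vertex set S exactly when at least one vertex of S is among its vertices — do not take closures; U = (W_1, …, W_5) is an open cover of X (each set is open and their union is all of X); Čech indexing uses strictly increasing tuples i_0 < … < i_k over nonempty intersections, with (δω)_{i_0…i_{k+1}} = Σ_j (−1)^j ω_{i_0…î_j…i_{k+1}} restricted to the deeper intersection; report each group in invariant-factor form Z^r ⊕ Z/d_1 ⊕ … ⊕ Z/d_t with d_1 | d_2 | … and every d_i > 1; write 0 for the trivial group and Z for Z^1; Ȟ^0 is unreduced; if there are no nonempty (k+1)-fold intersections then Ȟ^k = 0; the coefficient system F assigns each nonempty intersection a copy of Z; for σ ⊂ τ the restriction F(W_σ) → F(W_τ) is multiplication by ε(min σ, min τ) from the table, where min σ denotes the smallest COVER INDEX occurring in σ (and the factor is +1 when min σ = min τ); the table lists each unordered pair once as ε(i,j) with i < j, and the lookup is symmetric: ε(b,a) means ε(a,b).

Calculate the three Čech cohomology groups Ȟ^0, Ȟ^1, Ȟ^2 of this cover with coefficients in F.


cover nerve:
  W1={{e},{a,e},{b,e},{d,e},{b,d,e}} W2={{a},{g},{a,e}} W3={{c},{d},{b,d},{d,e},{b,d,e}} W4={{b},{g},{b,d},{b,e},{b,d,e}} W5={{f},{g}}
  W12={{a,e}} W13={{d,e},{b,d,e}} W14={{b,e},{b,d,e}} W24={{g}} W25={{g}} W34={{b,d},{b,d,e}} W45={{g}}
  W134={{b,d,e}} W245={{g}}
C dims 5,7,2; δ0: rk 4, SNF 1^4; δ1: rk 2, SNF 1^2
Ȟ^0: (5−4)−0=1 ⇒ Z
Ȟ^1: (7−2)−4=1 ⇒ Z
Ȟ^2: (2−0)−2=0 ⇒ 0

Ȟ^0(U;F) ≅ Z; Ȟ^1(U;F) ≅ Z; Ȟ^2(U;F) ≅ 0


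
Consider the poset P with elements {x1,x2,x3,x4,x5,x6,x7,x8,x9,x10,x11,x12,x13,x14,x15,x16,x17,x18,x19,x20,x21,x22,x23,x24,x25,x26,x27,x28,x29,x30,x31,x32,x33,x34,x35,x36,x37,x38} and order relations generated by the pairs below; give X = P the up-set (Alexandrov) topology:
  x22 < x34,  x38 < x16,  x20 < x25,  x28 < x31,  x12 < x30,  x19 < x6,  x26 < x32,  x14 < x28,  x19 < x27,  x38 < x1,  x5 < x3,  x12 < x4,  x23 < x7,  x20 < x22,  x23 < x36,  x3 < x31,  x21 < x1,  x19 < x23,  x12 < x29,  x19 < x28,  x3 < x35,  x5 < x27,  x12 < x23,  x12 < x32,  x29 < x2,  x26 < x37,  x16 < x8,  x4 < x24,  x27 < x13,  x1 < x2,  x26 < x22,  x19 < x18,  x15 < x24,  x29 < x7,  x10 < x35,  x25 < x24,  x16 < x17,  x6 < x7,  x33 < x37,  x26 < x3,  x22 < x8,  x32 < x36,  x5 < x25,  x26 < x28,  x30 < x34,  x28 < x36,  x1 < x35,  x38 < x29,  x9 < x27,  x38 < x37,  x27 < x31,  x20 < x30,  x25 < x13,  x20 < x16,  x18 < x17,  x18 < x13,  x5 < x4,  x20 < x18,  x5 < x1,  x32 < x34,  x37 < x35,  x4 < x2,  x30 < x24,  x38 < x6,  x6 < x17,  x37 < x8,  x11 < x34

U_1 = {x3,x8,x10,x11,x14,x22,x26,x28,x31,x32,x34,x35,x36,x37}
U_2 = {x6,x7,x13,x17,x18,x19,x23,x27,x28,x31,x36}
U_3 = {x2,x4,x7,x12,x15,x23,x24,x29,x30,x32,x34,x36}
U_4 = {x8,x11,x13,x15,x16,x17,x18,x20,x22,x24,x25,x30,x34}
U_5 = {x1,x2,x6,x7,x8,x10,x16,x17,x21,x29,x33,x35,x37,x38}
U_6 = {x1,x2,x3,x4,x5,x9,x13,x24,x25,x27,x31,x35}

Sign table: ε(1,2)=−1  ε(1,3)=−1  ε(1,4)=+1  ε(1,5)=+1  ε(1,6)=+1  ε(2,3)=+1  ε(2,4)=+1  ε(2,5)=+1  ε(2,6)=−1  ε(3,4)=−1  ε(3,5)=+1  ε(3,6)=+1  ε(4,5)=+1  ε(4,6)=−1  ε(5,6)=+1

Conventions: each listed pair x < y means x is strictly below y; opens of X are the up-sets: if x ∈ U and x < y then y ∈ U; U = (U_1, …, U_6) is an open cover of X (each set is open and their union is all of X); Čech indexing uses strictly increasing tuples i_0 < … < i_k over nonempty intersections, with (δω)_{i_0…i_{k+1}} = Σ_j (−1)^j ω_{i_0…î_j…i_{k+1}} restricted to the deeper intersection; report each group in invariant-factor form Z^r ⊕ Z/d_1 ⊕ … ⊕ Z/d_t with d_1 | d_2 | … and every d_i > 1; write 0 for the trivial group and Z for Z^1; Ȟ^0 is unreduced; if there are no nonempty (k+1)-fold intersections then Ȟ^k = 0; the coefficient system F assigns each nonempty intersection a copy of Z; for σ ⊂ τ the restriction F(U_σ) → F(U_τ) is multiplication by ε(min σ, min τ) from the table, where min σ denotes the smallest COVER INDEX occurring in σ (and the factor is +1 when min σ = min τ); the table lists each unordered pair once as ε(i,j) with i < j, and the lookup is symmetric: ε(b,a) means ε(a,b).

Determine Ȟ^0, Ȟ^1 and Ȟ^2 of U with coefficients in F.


Ȟ^0 ≅ 0,  Ȟ^1 ≅ Z/2,  Ȟ^2 ≅ Z

nonempty overlaps:
  U12={x28,x31,x36} U13={x32,x34,x36} U14={x8,x11,x22,x34} U15={x8,x10,x35,x37} U16={x3,x31,x35} U23={x7,x23,x36} U24={x13,x17,x18} U25={x6,x7,x17} U26={x13,x27,x31} U34={x15,x24,x30,x34} U35={x2,x7,x29} U36={x2,x4,x24} U45={x8,x16,x17} U46={x13,x24,x25} U56={x1,x2,x35}
  U123={x36} U126={x31} U134={x34} U145={x8} U156={x35} U235={x7} U245={x17} U246={x13} U346={x24} U356={x2}
C dims 6,15,10; δ0: rk 6, SNF 1^5·2; δ1: rk 9, SNF 1^9
degree 0: 6−6−0 = 0 → Ȟ^0 ≅ 0
degree 1: 15−9−6 = 0 plus torsion [2] → Ȟ^1 ≅ Z/2
degree 2: 10−0−9 = 1 → Ȟ^2 ≅ Z


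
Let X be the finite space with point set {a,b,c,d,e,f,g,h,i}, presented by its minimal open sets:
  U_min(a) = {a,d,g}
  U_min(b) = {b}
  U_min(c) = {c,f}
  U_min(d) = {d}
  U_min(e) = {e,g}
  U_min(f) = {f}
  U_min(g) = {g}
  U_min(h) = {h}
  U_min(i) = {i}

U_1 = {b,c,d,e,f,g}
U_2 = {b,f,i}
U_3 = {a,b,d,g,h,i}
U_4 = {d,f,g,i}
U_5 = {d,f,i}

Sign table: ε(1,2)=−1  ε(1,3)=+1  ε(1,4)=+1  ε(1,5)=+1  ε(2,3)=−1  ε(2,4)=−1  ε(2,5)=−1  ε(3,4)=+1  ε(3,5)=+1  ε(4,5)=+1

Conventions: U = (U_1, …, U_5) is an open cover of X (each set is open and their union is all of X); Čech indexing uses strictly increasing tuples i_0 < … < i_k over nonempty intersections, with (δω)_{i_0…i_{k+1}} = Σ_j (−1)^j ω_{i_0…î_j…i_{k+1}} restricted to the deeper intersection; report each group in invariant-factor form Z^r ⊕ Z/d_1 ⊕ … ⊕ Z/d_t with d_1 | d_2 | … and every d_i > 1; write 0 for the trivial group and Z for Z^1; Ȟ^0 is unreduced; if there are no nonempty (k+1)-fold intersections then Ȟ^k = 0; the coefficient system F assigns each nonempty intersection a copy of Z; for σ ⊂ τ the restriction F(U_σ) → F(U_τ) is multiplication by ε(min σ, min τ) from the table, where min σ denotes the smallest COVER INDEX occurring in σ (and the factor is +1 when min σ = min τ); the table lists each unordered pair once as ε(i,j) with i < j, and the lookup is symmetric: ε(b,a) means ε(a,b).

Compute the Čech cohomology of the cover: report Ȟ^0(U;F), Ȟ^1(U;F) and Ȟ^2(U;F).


nerve of the cover:
  U12={b,f} U13={b,d,g} U14={d,f,g} U15={d,f} U23={b,i} U24={f,i} U25={f,i} U34={d,g,i} U35={d,i} U45={d,f,i}
  U123={b} U124={f} U125={f} U134={d,g} U135={d} U145={d,f} U234={i} U235={i} U245={f,i} U345={d,i}
  U1245={f} U1345={d} U2345={i}
C dims 5,10,10,3; δ0: rk 4, SNF 1^4; δ1: rk 6, SNF 1^6; δ2: rk 3, SNF 1^3
Ȟ^0 = (5 − 4) − 0 = 1, so Ȟ^0 ≅ Z
Ȟ^1 = (10 − 6) − 4 = 0, so Ȟ^1 ≅ 0
Ȟ^2 = (10 − 3) − 6 = 1, so Ȟ^2 ≅ Z

Ȟ^0(U;F) ≅ Z, Ȟ^1(U;F) ≅ 0, Ȟ^2(U;F) ≅ Z


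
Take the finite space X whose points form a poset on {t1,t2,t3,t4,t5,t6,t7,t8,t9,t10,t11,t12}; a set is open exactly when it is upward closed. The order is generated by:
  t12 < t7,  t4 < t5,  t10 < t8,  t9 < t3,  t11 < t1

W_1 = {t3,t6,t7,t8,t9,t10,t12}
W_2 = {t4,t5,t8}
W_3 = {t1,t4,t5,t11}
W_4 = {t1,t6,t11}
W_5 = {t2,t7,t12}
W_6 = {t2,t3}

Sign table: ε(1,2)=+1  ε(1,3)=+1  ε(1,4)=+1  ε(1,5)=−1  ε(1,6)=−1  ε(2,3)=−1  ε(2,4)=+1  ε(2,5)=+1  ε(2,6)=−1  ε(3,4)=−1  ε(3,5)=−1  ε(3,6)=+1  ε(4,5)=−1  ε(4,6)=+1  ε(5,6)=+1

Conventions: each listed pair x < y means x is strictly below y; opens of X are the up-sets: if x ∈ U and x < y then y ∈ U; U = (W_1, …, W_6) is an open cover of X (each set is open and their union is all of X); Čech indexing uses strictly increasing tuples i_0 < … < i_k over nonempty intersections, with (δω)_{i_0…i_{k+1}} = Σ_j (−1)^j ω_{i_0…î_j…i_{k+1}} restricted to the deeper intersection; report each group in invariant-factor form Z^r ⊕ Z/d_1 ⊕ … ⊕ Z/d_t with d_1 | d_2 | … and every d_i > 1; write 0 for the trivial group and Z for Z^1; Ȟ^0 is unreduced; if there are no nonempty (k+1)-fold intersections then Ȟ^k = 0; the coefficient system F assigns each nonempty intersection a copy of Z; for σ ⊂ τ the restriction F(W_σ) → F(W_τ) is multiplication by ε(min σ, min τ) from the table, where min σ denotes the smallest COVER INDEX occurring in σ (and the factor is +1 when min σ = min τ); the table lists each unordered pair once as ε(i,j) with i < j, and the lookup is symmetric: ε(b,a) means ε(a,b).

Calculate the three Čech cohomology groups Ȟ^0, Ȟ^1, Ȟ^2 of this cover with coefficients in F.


Ȟ^0 ≅ Z, Ȟ^1 ≅ Z^2 and Ȟ^2 ≅ 0

nonempty intersections:
  W12={t8} W14={t6} W15={t7,t12} W16={t3} W23={t4,t5} W34={t1,t11} W56={t2}
C dims 6,7; δ0: rk 5, SNF 1^5
Ȟ^0: (6−5)−0=1 ⇒ Z
Ȟ^1: (7−0)−5=2 ⇒ Z^2
Ȟ^2: (0−0)−0=0 ⇒ 0


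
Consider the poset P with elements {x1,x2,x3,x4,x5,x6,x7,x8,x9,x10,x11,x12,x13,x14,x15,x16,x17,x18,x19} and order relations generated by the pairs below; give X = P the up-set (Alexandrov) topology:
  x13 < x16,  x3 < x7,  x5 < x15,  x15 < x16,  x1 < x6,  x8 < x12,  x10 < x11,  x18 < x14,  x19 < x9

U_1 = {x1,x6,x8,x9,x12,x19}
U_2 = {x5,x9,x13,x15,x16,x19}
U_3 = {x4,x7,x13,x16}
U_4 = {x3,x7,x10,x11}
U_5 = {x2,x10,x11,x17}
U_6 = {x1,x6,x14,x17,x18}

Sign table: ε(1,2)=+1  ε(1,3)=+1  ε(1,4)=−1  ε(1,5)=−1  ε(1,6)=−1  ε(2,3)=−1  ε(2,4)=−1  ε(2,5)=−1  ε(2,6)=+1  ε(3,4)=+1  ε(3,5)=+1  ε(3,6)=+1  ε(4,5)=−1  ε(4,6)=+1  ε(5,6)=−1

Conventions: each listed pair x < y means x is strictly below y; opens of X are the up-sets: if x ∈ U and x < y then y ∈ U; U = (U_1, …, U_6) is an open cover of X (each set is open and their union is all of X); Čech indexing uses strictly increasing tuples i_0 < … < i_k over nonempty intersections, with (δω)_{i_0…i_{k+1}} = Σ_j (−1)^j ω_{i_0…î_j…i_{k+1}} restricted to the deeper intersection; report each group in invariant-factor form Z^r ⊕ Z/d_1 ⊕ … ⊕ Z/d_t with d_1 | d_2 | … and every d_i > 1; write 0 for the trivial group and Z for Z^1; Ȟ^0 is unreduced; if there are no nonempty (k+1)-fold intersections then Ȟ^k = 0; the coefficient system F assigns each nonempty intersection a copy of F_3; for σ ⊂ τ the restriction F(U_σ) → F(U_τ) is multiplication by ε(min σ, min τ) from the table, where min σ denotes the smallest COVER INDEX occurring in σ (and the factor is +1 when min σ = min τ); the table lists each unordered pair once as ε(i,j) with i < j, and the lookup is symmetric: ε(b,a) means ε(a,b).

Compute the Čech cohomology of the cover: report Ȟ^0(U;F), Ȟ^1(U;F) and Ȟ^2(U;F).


nerve simplices:
  U12={x9,x19} U16={x1,x6} U23={x13,x16} U34={x7} U45={x10,x11} U56={x17}
C dims 6,6; δ0: rk_F3 5
degree 0: 6−5−0 = 1 → Ȟ^0 ≅ Z/3
degree 1: 6−0−5 = 1 → Ȟ^1 ≅ Z/3
degree 2: 0−0−0 = 0 → Ȟ^2 ≅ 0

Ȟ^0(U;F) ≅ Z/3; Ȟ^1(U;F) ≅ Z/3; Ȟ^2(U;F) ≅ 0


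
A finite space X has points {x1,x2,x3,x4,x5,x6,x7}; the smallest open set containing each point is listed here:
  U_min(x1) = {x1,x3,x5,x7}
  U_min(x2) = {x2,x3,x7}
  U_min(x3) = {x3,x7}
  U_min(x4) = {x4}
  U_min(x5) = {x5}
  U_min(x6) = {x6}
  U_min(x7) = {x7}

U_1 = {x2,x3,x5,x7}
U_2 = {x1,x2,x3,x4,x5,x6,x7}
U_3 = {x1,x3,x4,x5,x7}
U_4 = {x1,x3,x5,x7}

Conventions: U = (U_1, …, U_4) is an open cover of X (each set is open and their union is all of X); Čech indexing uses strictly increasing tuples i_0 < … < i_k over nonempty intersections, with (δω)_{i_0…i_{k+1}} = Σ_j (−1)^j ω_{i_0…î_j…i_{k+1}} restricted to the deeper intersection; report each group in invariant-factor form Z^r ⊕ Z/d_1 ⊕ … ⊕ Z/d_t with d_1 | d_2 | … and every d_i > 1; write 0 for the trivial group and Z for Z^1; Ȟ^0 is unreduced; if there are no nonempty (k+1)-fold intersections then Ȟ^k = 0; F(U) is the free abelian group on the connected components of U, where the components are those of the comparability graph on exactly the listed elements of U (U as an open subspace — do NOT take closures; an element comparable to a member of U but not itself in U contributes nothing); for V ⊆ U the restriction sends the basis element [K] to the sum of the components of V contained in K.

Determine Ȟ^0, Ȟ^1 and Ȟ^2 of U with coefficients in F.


Ȟ^0 ≅ Z^3; Ȟ^1 ≅ 0; Ȟ^2 ≅ 0

nonempty intersections:
  U12={x2,x3,x5,x7} U13={x3,x5,x7} U14={x3,x5,x7} U23={x1,x3,x4,x5,x7} U24={x1,x3,x5,x7} U34={x1,x3,x5,x7}
  U123={x3,x5,x7} U124={x3,x5,x7} U134={x3,x5,x7} U234={x1,x3,x5,x7}
  U1234={x3,x5,x7}
components per intersection:
  U1: {x2,x3,x7} {x5}
  U2: {x1,x2,x3,x5,x7} {x4} {x6}
  U3: {x1,x3,x5,x7} {x4}
  U4: {x1,x3,x5,x7}
  U12: {x2,x3,x7} {x5}
  U13: {x3,x7} {x5}
  U14: {x3,x7} {x5}
  U23: {x1,x3,x5,x7} {x4}
  U24: {x1,x3,x5,x7}
  U34: {x1,x3,x5,x7}
  U123: {x3,x7} {x5}
  U124: {x3,x7} {x5}
  U134: {x3,x7} {x5}
  U234: {x1,x3,x5,x7}
  U1234: {x3,x7} {x5}
C dims 8,10,7,2; δ0: rk 5, SNF 1^5; δ1: rk 5, SNF 1^5; δ2: rk 2, SNF 1^2
Ȟ^0: (8−5)−0=3 ⇒ Z^3
Ȟ^1: (10−5)−5=0 ⇒ 0
Ȟ^2: (7−2)−5=0 ⇒ 0


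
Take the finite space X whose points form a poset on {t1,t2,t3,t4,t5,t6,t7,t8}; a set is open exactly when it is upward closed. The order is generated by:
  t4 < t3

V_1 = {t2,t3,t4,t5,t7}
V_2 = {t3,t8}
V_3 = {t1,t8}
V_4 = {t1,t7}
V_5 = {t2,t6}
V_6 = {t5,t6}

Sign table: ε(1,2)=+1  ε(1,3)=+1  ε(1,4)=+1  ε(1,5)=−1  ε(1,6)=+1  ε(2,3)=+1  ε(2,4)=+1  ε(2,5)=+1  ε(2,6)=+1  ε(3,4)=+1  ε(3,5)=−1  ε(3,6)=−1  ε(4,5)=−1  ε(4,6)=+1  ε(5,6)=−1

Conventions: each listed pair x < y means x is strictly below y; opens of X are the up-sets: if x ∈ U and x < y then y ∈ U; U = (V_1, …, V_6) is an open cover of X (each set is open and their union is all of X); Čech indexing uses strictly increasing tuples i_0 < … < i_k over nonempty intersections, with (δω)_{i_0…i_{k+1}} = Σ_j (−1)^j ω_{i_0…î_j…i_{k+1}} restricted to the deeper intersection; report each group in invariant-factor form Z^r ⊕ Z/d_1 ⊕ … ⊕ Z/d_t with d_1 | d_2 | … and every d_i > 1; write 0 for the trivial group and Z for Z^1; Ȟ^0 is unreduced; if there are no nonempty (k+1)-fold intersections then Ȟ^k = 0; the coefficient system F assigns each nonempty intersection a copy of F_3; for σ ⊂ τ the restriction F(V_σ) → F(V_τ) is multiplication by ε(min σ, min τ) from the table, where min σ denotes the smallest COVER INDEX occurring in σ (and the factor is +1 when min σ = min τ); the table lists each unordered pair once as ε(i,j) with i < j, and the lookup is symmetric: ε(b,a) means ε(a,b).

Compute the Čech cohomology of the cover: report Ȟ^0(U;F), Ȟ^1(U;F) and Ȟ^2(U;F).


Ȟ^0 ≅ Z/3, Ȟ^1 ≅ Z/3 ⊕ Z/3 and Ȟ^2 ≅ 0

nonempty intersections:
  V12={t3} V14={t7} V15={t2} V16={t5} V23={t8} V34={t1} V56={t6}
C dims 6,7; δ0: rk_F3 5
Ȟ^0: (6−5)−0=1 ⇒ Z/3
Ȟ^1: (7−0)−5=2 ⇒ Z/3 ⊕ Z/3
Ȟ^2: (0−0)−0=0 ⇒ 0


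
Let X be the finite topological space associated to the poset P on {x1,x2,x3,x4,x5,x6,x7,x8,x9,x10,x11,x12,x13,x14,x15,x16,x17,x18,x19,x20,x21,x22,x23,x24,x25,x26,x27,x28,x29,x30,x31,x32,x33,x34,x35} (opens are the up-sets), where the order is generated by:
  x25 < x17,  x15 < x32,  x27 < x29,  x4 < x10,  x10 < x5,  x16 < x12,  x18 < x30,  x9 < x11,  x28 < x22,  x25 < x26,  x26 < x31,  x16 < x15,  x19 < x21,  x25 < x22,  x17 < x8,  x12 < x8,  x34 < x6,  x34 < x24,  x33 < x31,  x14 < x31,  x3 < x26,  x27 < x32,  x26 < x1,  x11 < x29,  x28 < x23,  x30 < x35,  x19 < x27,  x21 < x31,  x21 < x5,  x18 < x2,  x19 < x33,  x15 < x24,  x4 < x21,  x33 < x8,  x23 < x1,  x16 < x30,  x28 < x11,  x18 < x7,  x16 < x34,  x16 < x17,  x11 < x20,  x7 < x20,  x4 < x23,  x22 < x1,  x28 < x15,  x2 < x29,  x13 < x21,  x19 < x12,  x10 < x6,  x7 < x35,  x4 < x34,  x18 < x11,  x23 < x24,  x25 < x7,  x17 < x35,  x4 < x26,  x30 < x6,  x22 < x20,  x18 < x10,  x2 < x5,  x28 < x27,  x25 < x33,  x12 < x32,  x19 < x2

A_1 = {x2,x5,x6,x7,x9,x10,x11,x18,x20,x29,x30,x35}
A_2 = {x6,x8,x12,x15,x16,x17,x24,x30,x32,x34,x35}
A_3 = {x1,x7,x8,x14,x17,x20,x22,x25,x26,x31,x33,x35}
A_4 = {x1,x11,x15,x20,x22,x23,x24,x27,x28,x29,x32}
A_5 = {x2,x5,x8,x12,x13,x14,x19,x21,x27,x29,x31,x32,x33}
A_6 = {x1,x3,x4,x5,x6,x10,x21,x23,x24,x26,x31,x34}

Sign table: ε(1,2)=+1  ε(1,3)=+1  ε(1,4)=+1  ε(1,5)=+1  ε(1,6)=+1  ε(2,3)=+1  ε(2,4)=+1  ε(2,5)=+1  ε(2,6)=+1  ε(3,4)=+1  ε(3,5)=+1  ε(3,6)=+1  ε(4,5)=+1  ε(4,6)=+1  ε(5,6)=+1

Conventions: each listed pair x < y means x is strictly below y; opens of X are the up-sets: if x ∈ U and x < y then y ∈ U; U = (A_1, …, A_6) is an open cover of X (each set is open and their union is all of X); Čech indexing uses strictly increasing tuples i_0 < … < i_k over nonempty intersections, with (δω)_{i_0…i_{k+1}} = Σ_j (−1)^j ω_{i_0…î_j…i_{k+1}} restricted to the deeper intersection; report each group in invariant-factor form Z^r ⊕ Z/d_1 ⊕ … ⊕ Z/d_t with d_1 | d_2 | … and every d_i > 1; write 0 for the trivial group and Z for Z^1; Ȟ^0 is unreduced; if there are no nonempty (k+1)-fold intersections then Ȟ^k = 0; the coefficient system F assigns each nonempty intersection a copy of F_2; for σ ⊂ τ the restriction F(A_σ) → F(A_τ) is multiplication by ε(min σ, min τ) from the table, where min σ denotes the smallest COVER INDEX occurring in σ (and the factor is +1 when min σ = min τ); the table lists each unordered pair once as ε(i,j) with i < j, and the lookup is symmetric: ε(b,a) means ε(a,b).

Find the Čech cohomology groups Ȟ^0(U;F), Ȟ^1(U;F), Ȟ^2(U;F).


intersection data:
  A12={x6,x30,x35} A13={x7,x20,x35} A14={x11,x20,x29} A15={x2,x5,x29} A16={x5,x6,x10} A23={x8,x17,x35} A24={x15,x24,x32} A25={x8,x12,x32} A26={x6,x24,x34} A34={x1,x20,x22} A35={x8,x14,x31,x33} A36={x1,x26,x31} A45={x27,x29,x32} A46={x1,x23,x24} A56={x5,x21,x31}
  A123={x35} A126={x6} A134={x20} A145={x29} A156={x5} A235={x8} A245={x32} A246={x24} A346={x1} A356={x31}
C dims 6,15,10; δ0: rk_F2 5; δ1: rk_F2 9
Ȟ^0 = (6 − 5) − 0 = 1, so Ȟ^0 ≅ Z/2
Ȟ^1 = (15 − 9) − 5 = 1, so Ȟ^1 ≅ Z/2
Ȟ^2 = (10 − 0) − 9 = 1, so Ȟ^2 ≅ Z/2

Ȟ^0(U;F) ≅ Z/2; Ȟ^1(U;F) ≅ Z/2; Ȟ^2(U;F) ≅ Z/2


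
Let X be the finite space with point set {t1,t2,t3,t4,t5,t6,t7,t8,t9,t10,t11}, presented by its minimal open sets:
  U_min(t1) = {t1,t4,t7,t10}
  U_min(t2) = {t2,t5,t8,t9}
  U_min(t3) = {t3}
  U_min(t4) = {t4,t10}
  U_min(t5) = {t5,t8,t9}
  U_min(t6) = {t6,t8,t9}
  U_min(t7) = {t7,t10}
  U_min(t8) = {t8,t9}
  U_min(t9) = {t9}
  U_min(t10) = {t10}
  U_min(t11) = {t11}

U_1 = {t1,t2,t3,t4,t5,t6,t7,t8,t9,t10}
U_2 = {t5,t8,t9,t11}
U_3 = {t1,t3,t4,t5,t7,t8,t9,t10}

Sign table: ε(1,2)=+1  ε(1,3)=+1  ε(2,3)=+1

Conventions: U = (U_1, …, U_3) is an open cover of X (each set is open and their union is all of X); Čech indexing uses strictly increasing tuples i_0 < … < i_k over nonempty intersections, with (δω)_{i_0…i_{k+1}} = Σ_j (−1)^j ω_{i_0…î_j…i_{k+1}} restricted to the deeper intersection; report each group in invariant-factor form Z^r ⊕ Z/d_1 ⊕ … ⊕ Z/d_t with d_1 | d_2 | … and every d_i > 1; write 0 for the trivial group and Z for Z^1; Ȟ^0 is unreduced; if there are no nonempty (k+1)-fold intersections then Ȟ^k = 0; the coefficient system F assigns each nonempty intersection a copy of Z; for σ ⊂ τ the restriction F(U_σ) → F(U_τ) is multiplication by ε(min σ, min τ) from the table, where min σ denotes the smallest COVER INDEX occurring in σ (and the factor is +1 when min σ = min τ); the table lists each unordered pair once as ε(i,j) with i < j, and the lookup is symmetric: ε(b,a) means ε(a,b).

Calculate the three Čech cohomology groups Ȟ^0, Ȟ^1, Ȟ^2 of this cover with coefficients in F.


nonempty intersections:
  U12={t5,t8,t9} U13={t1,t3,t4,t5,t7,t8,t9,t10} U23={t5,t8,t9}
  U123={t5,t8,t9}
C dims 3,3,1; δ0: rk 2, SNF 1^2; δ1: rk 1, SNF 1^1
Ȟ^0: (3−2)−0=1 ⇒ Z
Ȟ^1: (3−1)−2=0 ⇒ 0
Ȟ^2: (1−0)−1=0 ⇒ 0

Ȟ^0 ≅ Z, Ȟ^1 ≅ 0, Ȟ^2 ≅ 0


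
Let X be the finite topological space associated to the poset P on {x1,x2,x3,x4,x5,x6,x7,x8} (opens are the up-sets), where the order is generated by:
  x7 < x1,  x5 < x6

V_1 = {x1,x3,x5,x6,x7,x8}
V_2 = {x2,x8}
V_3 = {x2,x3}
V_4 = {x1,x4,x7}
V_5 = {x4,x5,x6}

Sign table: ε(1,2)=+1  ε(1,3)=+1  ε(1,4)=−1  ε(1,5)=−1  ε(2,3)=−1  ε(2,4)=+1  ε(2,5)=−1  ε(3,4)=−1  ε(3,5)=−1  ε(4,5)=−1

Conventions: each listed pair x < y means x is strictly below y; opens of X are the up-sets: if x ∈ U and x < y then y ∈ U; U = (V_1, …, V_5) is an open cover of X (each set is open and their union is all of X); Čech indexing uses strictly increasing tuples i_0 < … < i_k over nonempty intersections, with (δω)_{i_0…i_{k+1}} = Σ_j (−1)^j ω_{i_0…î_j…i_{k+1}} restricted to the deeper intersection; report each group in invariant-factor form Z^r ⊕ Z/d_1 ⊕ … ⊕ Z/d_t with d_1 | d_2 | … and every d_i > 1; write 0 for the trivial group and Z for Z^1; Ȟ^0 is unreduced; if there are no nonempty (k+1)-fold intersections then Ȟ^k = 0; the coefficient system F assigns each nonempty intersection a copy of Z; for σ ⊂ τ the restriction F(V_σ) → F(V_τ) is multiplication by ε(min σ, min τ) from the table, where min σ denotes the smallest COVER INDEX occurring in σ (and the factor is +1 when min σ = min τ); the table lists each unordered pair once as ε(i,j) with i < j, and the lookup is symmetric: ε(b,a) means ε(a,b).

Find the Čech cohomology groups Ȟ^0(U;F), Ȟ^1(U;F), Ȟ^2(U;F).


nonempty intersections:
  V12={x8} V13={x3} V14={x1,x7} V15={x5,x6} V23={x2} V45={x4}
C dims 5,6; δ0: rk 5, SNF 1^4·2
Ȟ^0: (5−5)−0=0 ⇒ 0
Ȟ^1: (6−0)−5=1 plus torsion [2] ⇒ Z ⊕ Z/2
Ȟ^2: (0−0)−0=0 ⇒ 0

Ȟ^0 = 0,  Ȟ^1 = Z ⊕ Z/2,  Ȟ^2 = 0


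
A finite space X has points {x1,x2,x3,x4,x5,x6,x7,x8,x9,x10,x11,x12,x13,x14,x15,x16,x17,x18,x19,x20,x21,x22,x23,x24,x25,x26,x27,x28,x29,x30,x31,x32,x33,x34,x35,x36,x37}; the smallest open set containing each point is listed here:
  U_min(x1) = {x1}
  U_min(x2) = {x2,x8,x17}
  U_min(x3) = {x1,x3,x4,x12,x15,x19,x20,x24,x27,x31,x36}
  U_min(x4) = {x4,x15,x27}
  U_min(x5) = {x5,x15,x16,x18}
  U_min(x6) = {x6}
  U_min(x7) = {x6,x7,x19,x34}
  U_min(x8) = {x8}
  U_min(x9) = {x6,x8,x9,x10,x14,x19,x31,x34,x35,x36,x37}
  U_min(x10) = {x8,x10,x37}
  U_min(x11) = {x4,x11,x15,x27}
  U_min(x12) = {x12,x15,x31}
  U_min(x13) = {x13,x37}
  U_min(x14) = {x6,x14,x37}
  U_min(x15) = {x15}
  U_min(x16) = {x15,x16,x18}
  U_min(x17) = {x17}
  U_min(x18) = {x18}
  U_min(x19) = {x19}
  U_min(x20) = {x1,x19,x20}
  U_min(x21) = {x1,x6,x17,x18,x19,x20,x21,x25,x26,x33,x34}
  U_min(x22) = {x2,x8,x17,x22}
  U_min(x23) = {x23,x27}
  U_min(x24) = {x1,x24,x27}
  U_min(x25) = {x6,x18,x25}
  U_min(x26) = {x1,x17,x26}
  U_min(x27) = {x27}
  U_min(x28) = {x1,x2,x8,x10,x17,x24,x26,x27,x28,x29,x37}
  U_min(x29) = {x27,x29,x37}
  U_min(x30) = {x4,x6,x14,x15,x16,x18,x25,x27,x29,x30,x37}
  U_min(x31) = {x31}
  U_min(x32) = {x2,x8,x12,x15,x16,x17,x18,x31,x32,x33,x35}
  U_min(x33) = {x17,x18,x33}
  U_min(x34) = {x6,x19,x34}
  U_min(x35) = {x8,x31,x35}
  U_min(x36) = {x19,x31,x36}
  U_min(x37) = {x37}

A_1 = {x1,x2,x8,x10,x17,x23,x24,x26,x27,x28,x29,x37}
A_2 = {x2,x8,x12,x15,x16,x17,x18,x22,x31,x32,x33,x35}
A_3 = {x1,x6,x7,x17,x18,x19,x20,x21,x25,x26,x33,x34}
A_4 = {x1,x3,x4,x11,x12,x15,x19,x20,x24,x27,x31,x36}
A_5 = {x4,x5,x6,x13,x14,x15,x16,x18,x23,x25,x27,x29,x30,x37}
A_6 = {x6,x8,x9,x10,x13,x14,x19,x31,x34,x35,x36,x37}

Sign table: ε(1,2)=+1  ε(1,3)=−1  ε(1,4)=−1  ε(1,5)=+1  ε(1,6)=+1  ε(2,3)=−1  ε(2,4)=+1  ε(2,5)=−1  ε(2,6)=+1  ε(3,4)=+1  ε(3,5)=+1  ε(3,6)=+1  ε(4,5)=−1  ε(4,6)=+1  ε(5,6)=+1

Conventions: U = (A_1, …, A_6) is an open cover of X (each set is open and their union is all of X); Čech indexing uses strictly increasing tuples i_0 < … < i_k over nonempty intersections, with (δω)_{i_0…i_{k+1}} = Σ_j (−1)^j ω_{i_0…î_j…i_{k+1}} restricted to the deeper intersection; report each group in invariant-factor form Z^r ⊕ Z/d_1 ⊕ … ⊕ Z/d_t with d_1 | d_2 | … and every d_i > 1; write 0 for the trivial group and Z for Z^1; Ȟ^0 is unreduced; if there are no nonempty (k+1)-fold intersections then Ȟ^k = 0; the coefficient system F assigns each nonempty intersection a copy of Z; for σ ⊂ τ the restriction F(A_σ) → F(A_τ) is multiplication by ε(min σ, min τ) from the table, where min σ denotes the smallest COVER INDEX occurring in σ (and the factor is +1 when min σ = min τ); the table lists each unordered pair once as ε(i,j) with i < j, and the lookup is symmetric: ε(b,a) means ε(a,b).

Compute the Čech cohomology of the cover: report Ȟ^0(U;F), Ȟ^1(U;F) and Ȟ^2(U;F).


nonempty intersections:
  A12={x2,x8,x17} A13={x1,x17,x26} A14={x1,x24,x27} A15={x23,x27,x29,x37} A16={x8,x10,x37} A23={x17,x18,x33} A24={x12,x15,x31} A25={x15,x16,x18} A26={x8,x31,x35} A34={x1,x19,x20} A35={x6,x18,x25} A36={x6,x19,x34} A45={x4,x15,x27} A46={x19,x31,x36} A56={x6,x13,x14,x37}
  A123={x17} A126={x8} A134={x1} A145={x27} A156={x37} A235={x18} A245={x15} A246={x31} A346={x19} A356={x6}
C dims 6,15,10; δ0: rk 6, SNF 1^5·2; δ1: rk 9, SNF 1^9
Ȟ^0: (6−6)−0=0 ⇒ 0
Ȟ^1: (15−9)−6=0 plus torsion [2] ⇒ Z/2
Ȟ^2: (10−0)−9=1 ⇒ Z

Ȟ^0 = 0,  Ȟ^1 = Z/2,  Ȟ^2 = Z


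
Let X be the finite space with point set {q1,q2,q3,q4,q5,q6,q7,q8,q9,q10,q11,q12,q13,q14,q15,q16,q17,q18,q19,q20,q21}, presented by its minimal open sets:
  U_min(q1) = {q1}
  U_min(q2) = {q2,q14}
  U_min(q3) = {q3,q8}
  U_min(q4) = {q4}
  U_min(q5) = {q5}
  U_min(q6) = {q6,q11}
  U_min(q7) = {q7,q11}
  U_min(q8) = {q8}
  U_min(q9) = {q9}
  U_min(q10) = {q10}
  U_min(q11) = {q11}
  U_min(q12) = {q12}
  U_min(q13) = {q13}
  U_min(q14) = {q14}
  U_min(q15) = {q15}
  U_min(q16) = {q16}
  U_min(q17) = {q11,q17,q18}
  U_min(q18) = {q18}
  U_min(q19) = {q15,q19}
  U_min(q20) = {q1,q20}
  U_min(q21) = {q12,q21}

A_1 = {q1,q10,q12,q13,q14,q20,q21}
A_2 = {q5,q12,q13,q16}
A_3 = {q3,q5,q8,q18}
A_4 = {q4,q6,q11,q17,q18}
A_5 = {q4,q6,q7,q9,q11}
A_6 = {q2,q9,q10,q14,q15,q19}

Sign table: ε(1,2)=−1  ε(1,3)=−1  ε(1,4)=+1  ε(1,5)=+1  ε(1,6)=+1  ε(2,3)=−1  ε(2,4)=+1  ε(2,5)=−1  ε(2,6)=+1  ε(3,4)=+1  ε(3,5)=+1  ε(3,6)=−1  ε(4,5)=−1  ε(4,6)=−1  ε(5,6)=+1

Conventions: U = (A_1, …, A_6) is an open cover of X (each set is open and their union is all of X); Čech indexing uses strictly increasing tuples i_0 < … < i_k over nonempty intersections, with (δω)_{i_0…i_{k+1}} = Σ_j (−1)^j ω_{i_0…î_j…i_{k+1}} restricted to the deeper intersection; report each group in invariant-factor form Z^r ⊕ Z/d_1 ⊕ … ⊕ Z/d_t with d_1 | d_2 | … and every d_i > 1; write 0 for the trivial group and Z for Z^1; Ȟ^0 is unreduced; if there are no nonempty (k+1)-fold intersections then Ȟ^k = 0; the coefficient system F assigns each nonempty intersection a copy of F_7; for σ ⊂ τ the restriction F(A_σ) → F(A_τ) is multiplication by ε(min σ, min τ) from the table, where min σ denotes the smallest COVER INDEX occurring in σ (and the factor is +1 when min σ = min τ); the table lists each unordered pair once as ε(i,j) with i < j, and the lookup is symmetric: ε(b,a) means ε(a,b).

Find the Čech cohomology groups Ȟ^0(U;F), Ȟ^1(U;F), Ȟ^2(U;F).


nerve of the cover:
  A12={q12,q13} A16={q10,q14} A23={q5} A34={q18} A45={q4,q6,q11} A56={q9}
C dims 6,6; δ0: rk_F7 6
Ȟ^0 = (6 − 6) − 0 = 0, so Ȟ^0 ≅ 0
Ȟ^1 = (6 − 0) − 6 = 0, so Ȟ^1 ≅ 0
Ȟ^2 = (0 − 0) − 0 = 0, so Ȟ^2 ≅ 0

Ȟ^0 ≅ 0; Ȟ^1 ≅ 0; Ȟ^2 ≅ 0


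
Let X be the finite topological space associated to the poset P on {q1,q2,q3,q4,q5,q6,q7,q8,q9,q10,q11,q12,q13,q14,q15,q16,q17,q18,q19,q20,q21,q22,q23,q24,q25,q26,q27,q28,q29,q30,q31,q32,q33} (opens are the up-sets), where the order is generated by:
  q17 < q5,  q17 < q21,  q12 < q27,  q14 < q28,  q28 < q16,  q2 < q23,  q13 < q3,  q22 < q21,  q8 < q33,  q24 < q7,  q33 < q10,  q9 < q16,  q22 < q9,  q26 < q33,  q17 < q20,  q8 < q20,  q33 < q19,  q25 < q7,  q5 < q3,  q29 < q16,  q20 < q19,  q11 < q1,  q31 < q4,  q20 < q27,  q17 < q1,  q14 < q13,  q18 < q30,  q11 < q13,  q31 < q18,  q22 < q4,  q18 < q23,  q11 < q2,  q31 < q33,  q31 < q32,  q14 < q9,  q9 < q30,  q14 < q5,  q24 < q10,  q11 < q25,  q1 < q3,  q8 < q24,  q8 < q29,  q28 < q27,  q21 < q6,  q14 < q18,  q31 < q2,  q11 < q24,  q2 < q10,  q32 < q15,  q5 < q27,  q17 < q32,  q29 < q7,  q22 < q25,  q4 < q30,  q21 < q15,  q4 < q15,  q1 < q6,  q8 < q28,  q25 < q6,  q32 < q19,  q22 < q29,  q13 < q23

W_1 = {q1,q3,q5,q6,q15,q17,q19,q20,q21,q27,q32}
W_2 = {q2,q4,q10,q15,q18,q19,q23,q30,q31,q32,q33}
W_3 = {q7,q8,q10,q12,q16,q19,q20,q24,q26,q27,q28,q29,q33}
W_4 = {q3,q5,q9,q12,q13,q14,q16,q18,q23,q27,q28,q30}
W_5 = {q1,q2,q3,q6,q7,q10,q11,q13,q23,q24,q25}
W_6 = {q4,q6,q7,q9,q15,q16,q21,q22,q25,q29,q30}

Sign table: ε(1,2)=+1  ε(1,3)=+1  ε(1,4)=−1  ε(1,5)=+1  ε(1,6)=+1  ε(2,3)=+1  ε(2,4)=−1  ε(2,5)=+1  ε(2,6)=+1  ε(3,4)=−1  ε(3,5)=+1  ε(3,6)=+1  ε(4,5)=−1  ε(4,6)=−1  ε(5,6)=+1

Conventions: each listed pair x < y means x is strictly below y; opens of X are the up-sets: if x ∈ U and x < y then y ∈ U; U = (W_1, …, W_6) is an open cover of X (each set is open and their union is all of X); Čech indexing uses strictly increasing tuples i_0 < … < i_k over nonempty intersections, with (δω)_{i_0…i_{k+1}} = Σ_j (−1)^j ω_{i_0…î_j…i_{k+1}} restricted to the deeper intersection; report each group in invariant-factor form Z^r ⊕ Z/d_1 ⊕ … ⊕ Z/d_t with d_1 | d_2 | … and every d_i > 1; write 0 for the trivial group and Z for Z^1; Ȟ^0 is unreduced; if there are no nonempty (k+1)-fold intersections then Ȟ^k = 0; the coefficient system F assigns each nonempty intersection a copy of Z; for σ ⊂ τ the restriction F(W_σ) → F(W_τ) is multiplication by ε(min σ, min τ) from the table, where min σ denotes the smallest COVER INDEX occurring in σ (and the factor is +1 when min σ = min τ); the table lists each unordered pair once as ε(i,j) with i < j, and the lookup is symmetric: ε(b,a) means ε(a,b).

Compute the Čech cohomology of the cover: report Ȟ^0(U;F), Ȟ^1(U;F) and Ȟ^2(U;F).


Ȟ^0 = Z, Ȟ^1 = 0, Ȟ^2 = Z/2

cover nerve:
  W12={q15,q19,q32} W13={q19,q20,q27} W14={q3,q5,q27} W15={q1,q3,q6} W16={q6,q15,q21} W23={q10,q19,q33} W24={q18,q23,q30} W25={q2,q10,q23} W26={q4,q15,q30} W34={q12,q16,q27,q28} W35={q7,q10,q24} W36={q7,q16,q29} W45={q3,q13,q23} W46={q9,q16,q30} W56={q6,q7,q25}
  W123={q19} W126={q15} W134={q27} W145={q3} W156={q6} W235={q10} W245={q23} W246={q30} W346={q16} W356={q7}
C dims 6,15,10; δ0: rk 5, SNF 1^5; δ1: rk 10, SNF 1^9·2
Ȟ^0: (6−5)−0=1 ⇒ Z
Ȟ^1: (15−10)−5=0 ⇒ 0
Ȟ^2: (10−0)−10=0 plus torsion [2] ⇒ Z/2


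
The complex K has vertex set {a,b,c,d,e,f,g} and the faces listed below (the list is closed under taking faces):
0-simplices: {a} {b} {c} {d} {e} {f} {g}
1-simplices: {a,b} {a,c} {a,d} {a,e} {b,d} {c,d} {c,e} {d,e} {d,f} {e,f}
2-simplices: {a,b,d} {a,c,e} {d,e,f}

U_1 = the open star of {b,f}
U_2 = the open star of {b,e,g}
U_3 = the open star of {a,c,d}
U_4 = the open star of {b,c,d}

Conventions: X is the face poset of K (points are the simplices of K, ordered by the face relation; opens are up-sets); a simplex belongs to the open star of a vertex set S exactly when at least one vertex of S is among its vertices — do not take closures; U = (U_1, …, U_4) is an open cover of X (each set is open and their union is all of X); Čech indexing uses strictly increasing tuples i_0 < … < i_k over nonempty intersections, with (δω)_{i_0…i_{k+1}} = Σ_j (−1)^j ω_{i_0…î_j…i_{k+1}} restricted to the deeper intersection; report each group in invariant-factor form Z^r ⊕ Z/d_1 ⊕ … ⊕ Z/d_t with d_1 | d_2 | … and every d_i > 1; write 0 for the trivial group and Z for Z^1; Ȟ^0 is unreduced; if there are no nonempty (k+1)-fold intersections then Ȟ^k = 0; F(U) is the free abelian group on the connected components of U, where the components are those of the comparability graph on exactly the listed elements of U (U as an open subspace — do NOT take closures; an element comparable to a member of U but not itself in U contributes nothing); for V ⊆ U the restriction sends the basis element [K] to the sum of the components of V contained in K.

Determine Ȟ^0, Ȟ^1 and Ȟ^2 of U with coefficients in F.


Ȟ^0(U;F) ≅ Z^2,  Ȟ^1(U;F) ≅ Z,  Ȟ^2(U;F) ≅ 0

nerve of the cover:
  U1={{b},{f},{a,b},{b,d},{d,f},{e,f},{a,b,d},{d,e,f}} U2={{b},{e},{g},{a,b},{a,e},{b,d},{c,e},{d,e},{e,f},{a,b,d},{a,c,e},{d,e,f}} U3={{a},{c},{d},{a,b},{a,c},{a,d},{a,e},{b,d},{c,d},{c,e},{d,e},{d,f},{a,b,d},{a,c,e},{d,e,f}} U4={{b},{c},{d},{a,b},{a,c},{a,d},{b,d},{c,d},{c,e},{d,e},{d,f},{a,b,d},{a,c,e},{d,e,f}}
  U12={{b},{a,b},{b,d},{e,f},{a,b,d},{d,e,f}} U13={{a,b},{b,d},{d,f},{a,b,d},{d,e,f}} U14={{b},{a,b},{b,d},{d,f},{a,b,d},{d,e,f}} U23={{a,b},{a,e},{b,d},{c,e},{d,e},{a,b,d},{a,c,e},{d,e,f}} U24={{b},{a,b},{b,d},{c,e},{d,e},{a,b,d},{a,c,e},{d,e,f}} U34={{c},{d},{a,b},{a,c},{a,d},{b,d},{c,d},{c,e},{d,e},{d,f},{a,b,d},{a,c,e},{d,e,f}}
  U123={{a,b},{b,d},{a,b,d},{d,e,f}} U124={{b},{a,b},{b,d},{a,b,d},{d,e,f}} U134={{a,b},{b,d},{d,f},{a,b,d},{d,e,f}} U234={{a,b},{b,d},{c,e},{d,e},{a,b,d},{a,c,e},{d,e,f}}
  U1234={{a,b},{b,d},{a,b,d},{d,e,f}}
components per intersection:
  U1: {{b},{a,b},{b,d},{a,b,d}} {{f},{d,f},{e,f},{d,e,f}}
  U2: {{b},{a,b},{b,d},{a,b,d}} {{e},{a,e},{c,e},{d,e},{e,f},{a,c,e},{d,e,f}} {{g}}
  U3: {{a},{c},{d},{a,b},{a,c},{a,d},{a,e},{b,d},{c,d},{c,e},{d,e},{d,f},{a,b,d},{a,c,e},{d,e,f}}
  U4: {{b},{c},{d},{a,b},{a,c},{a,d},{b,d},{c,d},{c,e},{d,e},{d,f},{a,b,d},{a,c,e},{d,e,f}}
  U12: {{b},{a,b},{b,d},{a,b,d}} {{e,f},{d,e,f}}
  U13: {{a,b},{b,d},{a,b,d}} {{d,f},{d,e,f}}
  U14: {{b},{a,b},{b,d},{a,b,d}} {{d,f},{d,e,f}}
  U23: {{a,b},{b,d},{a,b,d}} {{a,e},{c,e},{a,c,e}} {{d,e},{d,e,f}}
  U24: {{b},{a,b},{b,d},{a,b,d}} {{c,e},{a,c,e}} {{d,e},{d,e,f}}
  U34: {{c},{d},{a,b},{a,c},{a,d},{b,d},{c,d},{c,e},{d,e},{d,f},{a,b,d},{a,c,e},{d,e,f}}
  U123: {{a,b},{b,d},{a,b,d}} {{d,e,f}}
  U124: {{b},{a,b},{b,d},{a,b,d}} {{d,e,f}}
  U134: {{a,b},{b,d},{a,b,d}} {{d,f},{d,e,f}}
  U234: {{a,b},{b,d},{a,b,d}} {{c,e},{a,c,e}} {{d,e},{d,e,f}}
  U1234: {{a,b},{b,d},{a,b,d}} {{d,e,f}}
C dims 7,13,9,2; δ0: rk 5, SNF 1^5; δ1: rk 7, SNF 1^7; δ2: rk 2, SNF 1^2
Ȟ^0 = (7 − 5) − 0 = 2, so Ȟ^0 ≅ Z^2
Ȟ^1 = (13 − 7) − 5 = 1, so Ȟ^1 ≅ Z
Ȟ^2 = (9 − 2) − 7 = 0, so Ȟ^2 ≅ 0
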